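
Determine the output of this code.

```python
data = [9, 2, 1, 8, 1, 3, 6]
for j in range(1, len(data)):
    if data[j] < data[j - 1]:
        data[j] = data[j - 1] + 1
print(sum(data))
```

j=1: 2<9, data[1] = 9+1 = 10 → [9, 10, 1, 8, 1, 3, 6]
j=2: 1<10, data[2] = 10+1 = 11 → [9, 10, 11, 8, 1, 3, 6]
j=3: 8<11, data[3] = 11+1 = 12 → [9, 10, 11, 12, 1, 3, 6]
j=4: 1<12, data[4] = 12+1 = 13 → [9, 10, 11, 12, 13, 3, 6]
j=5: 3<13, data[5] = 13+1 = 14 → [9, 10, 11, 12, 13, 14, 6]
j=6: 6<14, data[6] = 14+1 = 15 → [9, 10, 11, 12, 13, 14, 15]
sum = 84

84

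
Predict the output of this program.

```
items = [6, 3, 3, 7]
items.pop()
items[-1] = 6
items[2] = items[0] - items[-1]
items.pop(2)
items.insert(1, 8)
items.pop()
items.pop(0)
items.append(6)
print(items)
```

pop() removes 7 → [6, 3, 3]
items[-1] = 6 → [6, 3, 6]
items[2] = items[0]-items[-1] = 6-6 = 0 → [6, 3, 0]
pop(2) removes 0 → [6, 3]
insert 8 at 1 → [6, 8, 3]
pop() removes 3 → [6, 8]
pop(0) removes 6 → [8]
append 6 → [8, 6]

[8, 6]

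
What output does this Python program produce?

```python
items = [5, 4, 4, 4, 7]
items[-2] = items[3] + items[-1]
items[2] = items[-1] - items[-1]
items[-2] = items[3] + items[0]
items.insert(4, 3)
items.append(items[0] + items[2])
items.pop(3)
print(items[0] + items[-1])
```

items[-2] = items[3]+items[-1] = 4+7 = 11 → [5, 4, 4, 11, 7]
items[2] = items[-1]-items[-1] = 7-7 = 0 → [5, 4, 0, 11, 7]
items[-2] = items[3]+items[0] = 11+5 = 16 → [5, 4, 0, 16, 7]
insert 3 at 4 → [5, 4, 0, 16, 3, 7]
append items[0]+items[2] = 5+0 = 5 → [5, 4, 0, 16, 3, 7, 5]
pop(3) removes 16 → [5, 4, 0, 3, 7, 5]
items[0]+items[-1] = 5+5 = 10

10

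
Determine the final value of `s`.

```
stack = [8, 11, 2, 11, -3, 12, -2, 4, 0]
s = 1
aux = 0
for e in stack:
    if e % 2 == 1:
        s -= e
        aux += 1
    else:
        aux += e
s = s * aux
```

e=8: not odd; aux=8
e=11: odd, s = 1-11 = -10; aux=9
e=2: not odd; aux=11
e=11: odd, s = (-10)-11 = -21; aux=12
e=-3: odd, s = (-21)-(-3) = -18; aux=13
e=12: not odd; aux=25
e=-2: not odd; aux=23
e=4: not odd; aux=27
e=0: not odd; aux=27
s*aux = (-18)*27 = -486

-486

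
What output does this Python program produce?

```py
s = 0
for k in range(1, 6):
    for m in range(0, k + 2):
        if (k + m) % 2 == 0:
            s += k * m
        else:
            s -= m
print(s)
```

k=1,m=0: odd sum, s = 0-0 = 0
k=1,m=1: even sum, s = 0+1 = 1
k=1,m=2: odd sum, s = 1-2 = -1
k=2,m=0: even sum, s = (-1)+0 = -1
k=2,m=1: odd sum, s = (-1)-1 = -2
k=2,m=2: even sum, s = (-2)+4 = 2
k=2,m=3: odd sum, s = 2-3 = -1
k=3,m=0: odd sum, s = (-1)-0 = -1
k=3,m=1: even sum, s = (-1)+3 = 2
k=3,m=2: odd sum, s = 2-2 = 0
k=3,m=3: even sum, s = 0+9 = 9
k=3,m=4: odd sum, s = 9-4 = 5
k=4,m=0: even sum, s = 5+0 = 5
k=4,m=1: odd sum, s = 5-1 = 4
k=4,m=2: even sum, s = 4+8 = 12
k=4,m=3: odd sum, s = 12-3 = 9
k=4,m=4: even sum, s = 9+16 = 25
k=4,m=5: odd sum, s = 25-5 = 20
k=5,m=0: odd sum, s = 20-0 = 20
k=5,m=1: even sum, s = 20+5 = 25
k=5,m=2: odd sum, s = 25-2 = 23
k=5,m=3: even sum, s = 23+15 = 38
k=5,m=4: odd sum, s = 38-4 = 34
k=5,m=5: even sum, s = 34+25 = 59
k=5,m=6: odd sum, s = 59-6 = 53

53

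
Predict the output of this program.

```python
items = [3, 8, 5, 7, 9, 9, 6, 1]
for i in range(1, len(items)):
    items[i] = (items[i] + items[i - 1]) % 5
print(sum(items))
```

16

i=1: items[1] = (8+3)%5 = 1 → [3, 1, 5, 7, 9, 9, 6, 1]
i=2: items[2] = (5+1)%5 = 1 → [3, 1, 1, 7, 9, 9, 6, 1]
i=3: items[3] = (7+1)%5 = 3 → [3, 1, 1, 3, 9, 9, 6, 1]
i=4: items[4] = (9+3)%5 = 2 → [3, 1, 1, 3, 2, 9, 6, 1]
i=5: items[5] = (9+2)%5 = 1 → [3, 1, 1, 3, 2, 1, 6, 1]
i=6: items[6] = (6+1)%5 = 2 → [3, 1, 1, 3, 2, 1, 2, 1]
i=7: items[7] = (1+2)%5 = 3 → [3, 1, 1, 3, 2, 1, 2, 3]
sum = 16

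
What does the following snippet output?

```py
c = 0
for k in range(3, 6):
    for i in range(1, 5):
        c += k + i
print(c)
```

78

k=3,i=1: c = 0+4 = 4
k=3,i=2: c = 4+5 = 9
k=3,i=3: c = 9+6 = 15
k=3,i=4: c = 15+7 = 22
k=4,i=1: c = 22+5 = 27
k=4,i=2: c = 27+6 = 33
k=4,i=3: c = 33+7 = 40
k=4,i=4: c = 40+8 = 48
k=5,i=1: c = 48+6 = 54
k=5,i=2: c = 54+7 = 61
k=5,i=3: c = 61+8 = 69
k=5,i=4: c = 69+9 = 78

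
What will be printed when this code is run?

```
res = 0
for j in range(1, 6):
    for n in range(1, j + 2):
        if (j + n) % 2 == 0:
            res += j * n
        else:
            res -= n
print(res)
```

53

j=1,n=1: even sum, res = 0+1 = 1
j=1,n=2: odd sum, res = 1-2 = -1
j=2,n=1: odd sum, res = (-1)-1 = -2
j=2,n=2: even sum, res = (-2)+4 = 2
j=2,n=3: odd sum, res = 2-3 = -1
j=3,n=1: even sum, res = (-1)+3 = 2
j=3,n=2: odd sum, res = 2-2 = 0
j=3,n=3: even sum, res = 0+9 = 9
j=3,n=4: odd sum, res = 9-4 = 5
j=4,n=1: odd sum, res = 5-1 = 4
j=4,n=2: even sum, res = 4+8 = 12
j=4,n=3: odd sum, res = 12-3 = 9
j=4,n=4: even sum, res = 9+16 = 25
j=4,n=5: odd sum, res = 25-5 = 20
j=5,n=1: even sum, res = 20+5 = 25
j=5,n=2: odd sum, res = 25-2 = 23
j=5,n=3: even sum, res = 23+15 = 38
j=5,n=4: odd sum, res = 38-4 = 34
j=5,n=5: even sum, res = 34+25 = 59
j=5,n=6: odd sum, res = 59-6 = 53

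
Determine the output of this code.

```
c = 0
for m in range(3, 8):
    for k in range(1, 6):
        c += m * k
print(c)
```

m=3,k=1: c = 0+3 = 3
m=3,k=2: c = 3+6 = 9
m=3,k=3: c = 9+9 = 18
m=3,k=4: c = 18+12 = 30
m=3,k=5: c = 30+15 = 45
m=4,k=1: c = 45+4 = 49
m=4,k=2: c = 49+8 = 57
m=4,k=3: c = 57+12 = 69
m=4,k=4: c = 69+16 = 85
m=4,k=5: c = 85+20 = 105
m=5,k=1: c = 105+5 = 110
m=5,k=2: c = 110+10 = 120
m=5,k=3: c = 120+15 = 135
m=5,k=4: c = 135+20 = 155
m=5,k=5: c = 155+25 = 180
m=6,k=1: c = 180+6 = 186
m=6,k=2: c = 186+12 = 198
m=6,k=3: c = 198+18 = 216
m=6,k=4: c = 216+24 = 240
m=6,k=5: c = 240+30 = 270
m=7,k=1: c = 270+7 = 277
m=7,k=2: c = 277+14 = 291
m=7,k=3: c = 291+21 = 312
m=7,k=4: c = 312+28 = 340
m=7,k=5: c = 340+35 = 375

375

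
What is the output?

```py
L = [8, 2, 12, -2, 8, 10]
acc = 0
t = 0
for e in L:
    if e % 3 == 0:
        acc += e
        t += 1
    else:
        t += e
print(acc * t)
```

324

e=8: not %3==0; t=8
e=2: not %3==0; t=10
e=12: %3==0, acc = 0+12 = 12; t=11
e=-2: not %3==0; t=9
e=8: not %3==0; t=17
e=10: not %3==0; t=27
acc*t = 12*27 = 324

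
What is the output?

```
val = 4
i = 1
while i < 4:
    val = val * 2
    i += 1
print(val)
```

i=1: val = 4*2 = 8
i=2: val = 8*2 = 16
i=3: val = 16*2 = 32

32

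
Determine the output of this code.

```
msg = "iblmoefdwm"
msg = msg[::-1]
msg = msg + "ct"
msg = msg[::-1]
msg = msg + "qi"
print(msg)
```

reverse → 'mwdfeomlbi'
+ 'ct' → 'mwdfeomlbict'
reverse → 'tciblmoefdwm'
+ 'qi' → 'tciblmoefdwmqi'

tciblmoefdwmqi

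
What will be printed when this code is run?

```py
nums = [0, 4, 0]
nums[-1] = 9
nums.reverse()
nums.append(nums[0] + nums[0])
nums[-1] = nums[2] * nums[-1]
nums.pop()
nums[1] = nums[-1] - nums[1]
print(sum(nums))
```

nums[-1] = 9 → [0, 4, 9]
reverse → [9, 4, 0]
append nums[0]+nums[0] = 9+9 = 18 → [9, 4, 0, 18]
nums[-1] = nums[2]*nums[-1] = 0*18 = 0 → [9, 4, 0, 0]
pop() removes 0 → [9, 4, 0]
nums[1] = nums[-1]-nums[1] = 0-4 = -4 → [9, -4, 0]
sum = 5

5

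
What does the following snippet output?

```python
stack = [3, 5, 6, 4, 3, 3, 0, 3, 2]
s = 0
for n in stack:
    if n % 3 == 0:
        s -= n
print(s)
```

-18

n=3: %3==0, s = 0-3 = -3
n=5: not %3==0
n=6: %3==0, s = (-3)-6 = -9
n=4: not %3==0
n=3: %3==0, s = (-9)-3 = -12
n=3: %3==0, s = (-12)-3 = -15
n=0: %3==0, s = (-15)-0 = -15
n=3: %3==0, s = (-15)-3 = -18
n=2: not %3==0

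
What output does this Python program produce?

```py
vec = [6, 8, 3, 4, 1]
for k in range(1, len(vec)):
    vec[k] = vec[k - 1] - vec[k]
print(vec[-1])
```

-10

k=1: vec[1] = 6-8 = -2 → [6, -2, 3, 4, 1]
k=2: vec[2] = (-2)-3 = -5 → [6, -2, -5, 4, 1]
k=3: vec[3] = (-5)-4 = -9 → [6, -2, -5, -9, 1]
k=4: vec[4] = (-9)-1 = -10 → [6, -2, -5, -9, -10]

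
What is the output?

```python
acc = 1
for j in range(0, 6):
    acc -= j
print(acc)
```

j=0: acc = 1-0 = 1
j=1: acc = 1-1 = 0
j=2: acc = 0-2 = -2
j=3: acc = (-2)-3 = -5
j=4: acc = (-5)-4 = -9
j=5: acc = (-9)-5 = -14

-14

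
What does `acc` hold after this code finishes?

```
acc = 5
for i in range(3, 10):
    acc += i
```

47

i=3: acc = 5+3 = 8
i=4: acc = 8+4 = 12
i=5: acc = 12+5 = 17
i=6: acc = 17+6 = 23
i=7: acc = 23+7 = 30
i=8: acc = 30+8 = 38
i=9: acc = 38+9 = 47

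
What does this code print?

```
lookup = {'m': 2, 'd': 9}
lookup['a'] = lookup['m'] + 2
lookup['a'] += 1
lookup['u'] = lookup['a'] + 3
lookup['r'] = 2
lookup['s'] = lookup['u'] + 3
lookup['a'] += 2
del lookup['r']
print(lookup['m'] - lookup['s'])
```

lookup['a'] = lookup['m']+2 = 4 → {'m': 2, 'd': 9, 'a': 4}
lookup['a'] = 4+1 = 5 → {'m': 2, 'd': 9, 'a': 5}
lookup['u'] = lookup['a']+3 = 8 → {'m': 2, 'd': 9, 'a': 5, 'u': 8}
lookup['r'] = 2 → {'m': 2, 'd': 9, 'a': 5, 'u': 8, 'r': 2}
lookup['s'] = lookup['u']+3 = 11 → {'m': 2, 'd': 9, 'a': 5, 'u': 8, 'r': 2, 's': 11}
lookup['a'] = 5+2 = 7 → {'m': 2, 'd': 9, 'a': 7, 'u': 8, 'r': 2, 's': 11}
del 'r' → {'m': 2, 'd': 9, 'a': 7, 'u': 8, 's': 11}
lookup['m']-lookup['s'] = 2-11 = -9

-9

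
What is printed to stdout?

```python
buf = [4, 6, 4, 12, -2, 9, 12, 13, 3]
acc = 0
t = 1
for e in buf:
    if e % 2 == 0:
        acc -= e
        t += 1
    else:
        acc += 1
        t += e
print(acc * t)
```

e=4: even, acc = 0-4 = -4; t=2
e=6: even, acc = (-4)-6 = -10; t=3
e=4: even, acc = (-10)-4 = -14; t=4
e=12: even, acc = (-14)-12 = -26; t=5
e=-2: even, acc = (-26)-(-2) = -24; t=6
e=9: not even, acc = (-24)+1 = -23; t=15
e=12: even, acc = (-23)-12 = -35; t=16
e=13: not even, acc = (-35)+1 = -34; t=29
e=3: not even, acc = (-34)+1 = -33; t=32
acc*t = (-33)*32 = -1056

-1056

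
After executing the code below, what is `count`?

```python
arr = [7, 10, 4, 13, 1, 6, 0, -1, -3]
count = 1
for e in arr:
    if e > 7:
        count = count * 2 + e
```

37

e=7: not >7
e=10: >7, count = 1*2+10 = 12
e=4: not >7
e=13: >7, count = 12*2+13 = 37
e=1: not >7
e=6: not >7
e=0: not >7
e=-1: not >7
e=-3: not >7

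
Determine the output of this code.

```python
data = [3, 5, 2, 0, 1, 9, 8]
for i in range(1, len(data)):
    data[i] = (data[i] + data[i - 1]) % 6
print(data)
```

i=1: data[1] = (5+3)%6 = 2 → [3, 2, 2, 0, 1, 9, 8]
i=2: data[2] = (2+2)%6 = 4 → [3, 2, 4, 0, 1, 9, 8]
i=3: data[3] = (0+4)%6 = 4 → [3, 2, 4, 4, 1, 9, 8]
i=4: data[4] = (1+4)%6 = 5 → [3, 2, 4, 4, 5, 9, 8]
i=5: data[5] = (9+5)%6 = 2 → [3, 2, 4, 4, 5, 2, 8]
i=6: data[6] = (8+2)%6 = 4 → [3, 2, 4, 4, 5, 2, 4]

[3, 2, 4, 4, 5, 2, 4]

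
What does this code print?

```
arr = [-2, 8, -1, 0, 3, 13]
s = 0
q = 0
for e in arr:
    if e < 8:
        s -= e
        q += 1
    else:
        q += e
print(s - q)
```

-25

e=-2: <8, s = 0-(-2) = 2; q=1
e=8: not <8; q=9
e=-1: <8, s = 2-(-1) = 3; q=10
e=0: <8, s = 3-0 = 3; q=11
e=3: <8, s = 3-3 = 0; q=12
e=13: not <8; q=25
s-q = 0-25 = -25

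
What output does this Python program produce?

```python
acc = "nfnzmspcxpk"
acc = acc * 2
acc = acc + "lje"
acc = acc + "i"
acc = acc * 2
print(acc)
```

nfnzmspcxpknfnzmspcxpkljeinfnzmspcxpknfnzmspcxpkljei

repeat ×2 → 'nfnzmspcxpknfnzmspcxpk'
+ 'lje' → 'nfnzmspcxpknfnzmspcxpklje'
+ 'i' → 'nfnzmspcxpknfnzmspcxpkljei'
repeat ×2 → 'nfnzmspcxpknfnzmspcxpkljeinfnzmspcxpknfnzmspcxpkljei'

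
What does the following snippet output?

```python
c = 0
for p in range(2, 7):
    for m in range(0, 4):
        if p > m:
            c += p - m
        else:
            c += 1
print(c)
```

54

p=2,m=0: 2>0, c = 0+2 = 2
p=2,m=1: 2>1, c = 2+1 = 3
p=2,m=2: not 2>2, c = 3+1 = 4
p=2,m=3: not 2>3, c = 4+1 = 5
p=3,m=0: 3>0, c = 5+3 = 8
p=3,m=1: 3>1, c = 8+2 = 10
p=3,m=2: 3>2, c = 10+1 = 11
p=3,m=3: not 3>3, c = 11+1 = 12
p=4,m=0: 4>0, c = 12+4 = 16
p=4,m=1: 4>1, c = 16+3 = 19
p=4,m=2: 4>2, c = 19+2 = 21
p=4,m=3: 4>3, c = 21+1 = 22
p=5,m=0: 5>0, c = 22+5 = 27
p=5,m=1: 5>1, c = 27+4 = 31
p=5,m=2: 5>2, c = 31+3 = 34
p=5,m=3: 5>3, c = 34+2 = 36
p=6,m=0: 6>0, c = 36+6 = 42
p=6,m=1: 6>1, c = 42+5 = 47
p=6,m=2: 6>2, c = 47+4 = 51
p=6,m=3: 6>3, c = 51+3 = 54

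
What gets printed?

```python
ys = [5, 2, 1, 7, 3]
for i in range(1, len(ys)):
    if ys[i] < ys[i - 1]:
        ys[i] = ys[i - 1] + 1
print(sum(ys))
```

33

i=1: 2<5, ys[1] = 5+1 = 6 → [5, 6, 1, 7, 3]
i=2: 1<6, ys[2] = 6+1 = 7 → [5, 6, 7, 7, 3]
i=3: 7>=7, unchanged → [5, 6, 7, 7, 3]
i=4: 3<7, ys[4] = 7+1 = 8 → [5, 6, 7, 7, 8]
sum = 33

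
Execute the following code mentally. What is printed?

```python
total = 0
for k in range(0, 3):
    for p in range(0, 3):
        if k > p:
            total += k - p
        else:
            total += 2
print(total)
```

16

k=0,p=0: not 0>0, total = 0+2 = 2
k=0,p=1: not 0>1, total = 2+2 = 4
k=0,p=2: not 0>2, total = 4+2 = 6
k=1,p=0: 1>0, total = 6+1 = 7
k=1,p=1: not 1>1, total = 7+2 = 9
k=1,p=2: not 1>2, total = 9+2 = 11
k=2,p=0: 2>0, total = 11+2 = 13
k=2,p=1: 2>1, total = 13+1 = 14
k=2,p=2: not 2>2, total = 14+2 = 16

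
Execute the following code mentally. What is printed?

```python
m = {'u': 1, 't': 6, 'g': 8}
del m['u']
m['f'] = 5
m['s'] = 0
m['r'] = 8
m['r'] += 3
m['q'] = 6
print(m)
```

del 'u' → {'t': 6, 'g': 8}
m['f'] = 5 → {'t': 6, 'g': 8, 'f': 5}
m['s'] = 0 → {'t': 6, 'g': 8, 'f': 5, 's': 0}
m['r'] = 8 → {'t': 6, 'g': 8, 'f': 5, 's': 0, 'r': 8}
m['r'] = 8+3 = 11 → {'t': 6, 'g': 8, 'f': 5, 's': 0, 'r': 11}
m['q'] = 6 → {'t': 6, 'g': 8, 'f': 5, 's': 0, 'r': 11, 'q': 6}

{'t': 6, 'g': 8, 'f': 5, 's': 0, 'r': 11, 'q': 6}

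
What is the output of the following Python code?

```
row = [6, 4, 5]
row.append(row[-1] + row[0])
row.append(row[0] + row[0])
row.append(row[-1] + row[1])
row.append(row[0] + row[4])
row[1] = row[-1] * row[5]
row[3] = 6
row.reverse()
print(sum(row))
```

append row[-1]+row[0] = 5+6 = 11 → [6, 4, 5, 11]
append row[0]+row[0] = 6+6 = 12 → [6, 4, 5, 11, 12]
append row[-1]+row[1] = 12+4 = 16 → [6, 4, 5, 11, 12, 16]
append row[0]+row[4] = 6+12 = 18 → [6, 4, 5, 11, 12, 16, 18]
row[1] = row[-1]*row[5] = 18*16 = 288 → [6, 288, 5, 11, 12, 16, 18]
row[3] = 6 → [6, 288, 5, 6, 12, 16, 18]
reverse → [18, 16, 12, 6, 5, 288, 6]
sum = 351

351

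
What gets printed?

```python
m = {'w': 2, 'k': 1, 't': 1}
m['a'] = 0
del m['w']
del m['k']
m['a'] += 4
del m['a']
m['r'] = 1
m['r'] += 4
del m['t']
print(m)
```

{'r': 5}

m['a'] = 0 → {'w': 2, 'k': 1, 't': 1, 'a': 0}
del 'w' → {'k': 1, 't': 1, 'a': 0}
del 'k' → {'t': 1, 'a': 0}
m['a'] = 0+4 = 4 → {'t': 1, 'a': 4}
del 'a' → {'t': 1}
m['r'] = 1 → {'t': 1, 'r': 1}
m['r'] = 1+4 = 5 → {'t': 1, 'r': 5}
del 't' → {'r': 5}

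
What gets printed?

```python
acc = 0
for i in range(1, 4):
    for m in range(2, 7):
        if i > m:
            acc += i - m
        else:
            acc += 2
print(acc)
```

i=1,m=2: not 1>2, acc = 0+2 = 2
i=1,m=3: not 1>3, acc = 2+2 = 4
i=1,m=4: not 1>4, acc = 4+2 = 6
i=1,m=5: not 1>5, acc = 6+2 = 8
i=1,m=6: not 1>6, acc = 8+2 = 10
i=2,m=2: not 2>2, acc = 10+2 = 12
i=2,m=3: not 2>3, acc = 12+2 = 14
i=2,m=4: not 2>4, acc = 14+2 = 16
i=2,m=5: not 2>5, acc = 16+2 = 18
i=2,m=6: not 2>6, acc = 18+2 = 20
i=3,m=2: 3>2, acc = 20+1 = 21
i=3,m=3: not 3>3, acc = 21+2 = 23
i=3,m=4: not 3>4, acc = 23+2 = 25
i=3,m=5: not 3>5, acc = 25+2 = 27
i=3,m=6: not 3>6, acc = 27+2 = 29

29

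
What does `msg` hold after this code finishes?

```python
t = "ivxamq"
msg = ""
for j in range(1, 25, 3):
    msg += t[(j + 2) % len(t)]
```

'aiaiaiai'

j=1: add t[3]='a' → 'a'
j=4: add t[0]='i' → 'ai'
j=7: add t[3]='a' → 'aia'
j=10: add t[0]='i' → 'aiai'
j=13: add t[3]='a' → 'aiaia'
j=16: add t[0]='i' → 'aiaiai'
j=19: add t[3]='a' → 'aiaiaia'
j=22: add t[0]='i' → 'aiaiaiai'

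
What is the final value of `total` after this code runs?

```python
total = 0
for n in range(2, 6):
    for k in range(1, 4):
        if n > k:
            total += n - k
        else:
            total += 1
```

n=2,k=1: 2>1, total = 0+1 = 1
n=2,k=2: not 2>2, total = 1+1 = 2
n=2,k=3: not 2>3, total = 2+1 = 3
n=3,k=1: 3>1, total = 3+2 = 5
n=3,k=2: 3>2, total = 5+1 = 6
n=3,k=3: not 3>3, total = 6+1 = 7
n=4,k=1: 4>1, total = 7+3 = 10
n=4,k=2: 4>2, total = 10+2 = 12
n=4,k=3: 4>3, total = 12+1 = 13
n=5,k=1: 5>1, total = 13+4 = 17
n=5,k=2: 5>2, total = 17+3 = 20
n=5,k=3: 5>3, total = 20+2 = 22

22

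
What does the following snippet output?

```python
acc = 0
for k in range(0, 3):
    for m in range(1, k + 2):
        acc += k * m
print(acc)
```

15

k=0,m=1: acc = 0+0 = 0
k=1,m=1: acc = 0+1 = 1
k=1,m=2: acc = 1+2 = 3
k=2,m=1: acc = 3+2 = 5
k=2,m=2: acc = 5+4 = 9
k=2,m=3: acc = 9+6 = 15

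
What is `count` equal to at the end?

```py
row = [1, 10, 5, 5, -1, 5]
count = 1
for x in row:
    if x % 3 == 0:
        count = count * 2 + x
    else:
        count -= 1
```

-5

x=1: not %3==0, count = 1-1 = 0
x=10: not %3==0, count = 0-1 = -1
x=5: not %3==0, count = (-1)-1 = -2
x=5: not %3==0, count = (-2)-1 = -3
x=-1: not %3==0, count = (-3)-1 = -4
x=5: not %3==0, count = (-4)-1 = -5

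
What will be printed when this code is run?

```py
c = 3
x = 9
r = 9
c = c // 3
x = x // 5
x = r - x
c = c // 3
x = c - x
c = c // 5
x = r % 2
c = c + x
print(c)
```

1

c = 3//3 = 1
x = 9//5 = 1
x = 9-1 = 8
c = 1//3 = 0
x = 0-8 = -8
c = 0//5 = 0
x = 9%2 = 1
c = 0+1 = 1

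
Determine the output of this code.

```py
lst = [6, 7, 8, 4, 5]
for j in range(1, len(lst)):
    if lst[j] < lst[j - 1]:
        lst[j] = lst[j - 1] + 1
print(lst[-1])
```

10

j=1: 7>=6, unchanged → [6, 7, 8, 4, 5]
j=2: 8>=7, unchanged → [6, 7, 8, 4, 5]
j=3: 4<8, lst[3] = 8+1 = 9 → [6, 7, 8, 9, 5]
j=4: 5<9, lst[4] = 9+1 = 10 → [6, 7, 8, 9, 10]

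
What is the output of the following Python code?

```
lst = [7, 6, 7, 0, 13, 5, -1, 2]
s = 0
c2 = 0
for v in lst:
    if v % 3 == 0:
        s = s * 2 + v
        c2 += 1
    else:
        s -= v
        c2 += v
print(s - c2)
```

-84

v=7: not %3==0, s = 0-7 = -7; c2=7
v=6: %3==0, s = (-7)*2+6 = -8; c2=8
v=7: not %3==0, s = (-8)-7 = -15; c2=15
v=0: %3==0, s = (-15)*2+0 = -30; c2=16
v=13: not %3==0, s = (-30)-13 = -43; c2=29
v=5: not %3==0, s = (-43)-5 = -48; c2=34
v=-1: not %3==0, s = (-48)-(-1) = -47; c2=33
v=2: not %3==0, s = (-47)-2 = -49; c2=35
s-c2 = (-49)-35 = -84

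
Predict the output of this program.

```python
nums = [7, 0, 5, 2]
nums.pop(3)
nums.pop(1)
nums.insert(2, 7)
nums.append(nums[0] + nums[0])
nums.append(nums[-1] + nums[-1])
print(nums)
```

pop(3) removes 2 → [7, 0, 5]
pop(1) removes 0 → [7, 5]
insert 7 at 2 → [7, 5, 7]
append nums[0]+nums[0] = 7+7 = 14 → [7, 5, 7, 14]
append nums[-1]+nums[-1] = 14+14 = 28 → [7, 5, 7, 14, 28]

[7, 5, 7, 14, 28]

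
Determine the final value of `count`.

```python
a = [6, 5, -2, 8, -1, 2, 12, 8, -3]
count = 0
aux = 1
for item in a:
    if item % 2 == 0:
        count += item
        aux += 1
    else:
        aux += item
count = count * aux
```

item=6: even, count = 0+6 = 6; aux=2
item=5: not even; aux=7
item=-2: even, count = 6+(-2) = 4; aux=8
item=8: even, count = 4+8 = 12; aux=9
item=-1: not even; aux=8
item=2: even, count = 12+2 = 14; aux=9
item=12: even, count = 14+12 = 26; aux=10
item=8: even, count = 26+8 = 34; aux=11
item=-3: not even; aux=8
count*aux = 34*8 = 272

272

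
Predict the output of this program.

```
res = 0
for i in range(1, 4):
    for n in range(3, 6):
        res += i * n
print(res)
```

i=1,n=3: res = 0+3 = 3
i=1,n=4: res = 3+4 = 7
i=1,n=5: res = 7+5 = 12
i=2,n=3: res = 12+6 = 18
i=2,n=4: res = 18+8 = 26
i=2,n=5: res = 26+10 = 36
i=3,n=3: res = 36+9 = 45
i=3,n=4: res = 45+12 = 57
i=3,n=5: res = 57+15 = 72

72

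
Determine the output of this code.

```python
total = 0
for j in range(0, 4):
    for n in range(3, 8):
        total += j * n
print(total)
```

j=0,n=3: total = 0+0 = 0
j=0,n=4: total = 0+0 = 0
j=0,n=5: total = 0+0 = 0
j=0,n=6: total = 0+0 = 0
j=0,n=7: total = 0+0 = 0
j=1,n=3: total = 0+3 = 3
j=1,n=4: total = 3+4 = 7
j=1,n=5: total = 7+5 = 12
j=1,n=6: total = 12+6 = 18
j=1,n=7: total = 18+7 = 25
j=2,n=3: total = 25+6 = 31
j=2,n=4: total = 31+8 = 39
j=2,n=5: total = 39+10 = 49
j=2,n=6: total = 49+12 = 61
j=2,n=7: total = 61+14 = 75
j=3,n=3: total = 75+9 = 84
j=3,n=4: total = 84+12 = 96
j=3,n=5: total = 96+15 = 111
j=3,n=6: total = 111+18 = 129
j=3,n=7: total = 129+21 = 150

150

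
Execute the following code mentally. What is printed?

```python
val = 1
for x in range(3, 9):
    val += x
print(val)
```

x=3: val = 1+3 = 4
x=4: val = 4+4 = 8
x=5: val = 8+5 = 13
x=6: val = 13+6 = 19
x=7: val = 19+7 = 26
x=8: val = 26+8 = 34

34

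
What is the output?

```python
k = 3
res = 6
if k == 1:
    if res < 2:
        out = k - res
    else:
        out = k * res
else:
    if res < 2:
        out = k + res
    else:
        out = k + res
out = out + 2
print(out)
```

11

k=3, res=6
k == 1 is False; res < 2 is False
→ out = k + res = 9
out = 9+2 = 11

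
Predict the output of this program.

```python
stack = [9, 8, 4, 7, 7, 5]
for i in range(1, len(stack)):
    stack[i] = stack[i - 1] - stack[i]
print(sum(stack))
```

-42

i=1: stack[1] = 9-8 = 1 → [9, 1, 4, 7, 7, 5]
i=2: stack[2] = 1-4 = -3 → [9, 1, -3, 7, 7, 5]
i=3: stack[3] = (-3)-7 = -10 → [9, 1, -3, -10, 7, 5]
i=4: stack[4] = (-10)-7 = -17 → [9, 1, -3, -10, -17, 5]
i=5: stack[5] = (-17)-5 = -22 → [9, 1, -3, -10, -17, -22]
sum = -42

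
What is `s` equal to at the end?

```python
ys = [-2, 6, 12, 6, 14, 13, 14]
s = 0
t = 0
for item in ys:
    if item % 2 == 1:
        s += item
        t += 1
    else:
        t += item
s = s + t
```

64

item=-2: not odd; t=-2
item=6: not odd; t=4
item=12: not odd; t=16
item=6: not odd; t=22
item=14: not odd; t=36
item=13: odd, s = 0+13 = 13; t=37
item=14: not odd; t=51
s+t = 13+51 = 64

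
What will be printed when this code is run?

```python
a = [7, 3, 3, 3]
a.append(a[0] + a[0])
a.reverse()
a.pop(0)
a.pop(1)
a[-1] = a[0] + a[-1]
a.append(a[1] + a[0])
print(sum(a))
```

append a[0]+a[0] = 7+7 = 14 → [7, 3, 3, 3, 14]
reverse → [14, 3, 3, 3, 7]
pop(0) removes 14 → [3, 3, 3, 7]
pop(1) removes 3 → [3, 3, 7]
a[-1] = a[0]+a[-1] = 3+7 = 10 → [3, 3, 10]
append a[1]+a[0] = 3+3 = 6 → [3, 3, 10, 6]
sum = 22

22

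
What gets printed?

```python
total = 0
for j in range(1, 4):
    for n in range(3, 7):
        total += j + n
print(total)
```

j=1,n=3: total = 0+4 = 4
j=1,n=4: total = 4+5 = 9
j=1,n=5: total = 9+6 = 15
j=1,n=6: total = 15+7 = 22
j=2,n=3: total = 22+5 = 27
j=2,n=4: total = 27+6 = 33
j=2,n=5: total = 33+7 = 40
j=2,n=6: total = 40+8 = 48
j=3,n=3: total = 48+6 = 54
j=3,n=4: total = 54+7 = 61
j=3,n=5: total = 61+8 = 69
j=3,n=6: total = 69+9 = 78

78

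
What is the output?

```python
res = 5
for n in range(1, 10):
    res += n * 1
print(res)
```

n=1: res = 5+1*1 = 6
n=2: res = 6+2*1 = 8
n=3: res = 8+3*1 = 11
n=4: res = 11+4*1 = 15
n=5: res = 15+5*1 = 20
n=6: res = 20+6*1 = 26
n=7: res = 26+7*1 = 33
n=8: res = 33+8*1 = 41
n=9: res = 41+9*1 = 50

50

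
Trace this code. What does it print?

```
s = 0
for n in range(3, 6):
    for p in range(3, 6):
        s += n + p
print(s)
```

n=3,p=3: s = 0+6 = 6
n=3,p=4: s = 6+7 = 13
n=3,p=5: s = 13+8 = 21
n=4,p=3: s = 21+7 = 28
n=4,p=4: s = 28+8 = 36
n=4,p=5: s = 36+9 = 45
n=5,p=3: s = 45+8 = 53
n=5,p=4: s = 53+9 = 62
n=5,p=5: s = 62+10 = 72

72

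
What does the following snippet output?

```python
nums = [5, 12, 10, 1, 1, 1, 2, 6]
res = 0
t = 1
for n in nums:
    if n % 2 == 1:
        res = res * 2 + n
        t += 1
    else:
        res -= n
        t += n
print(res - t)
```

-172

n=5: odd, res = 0*2+5 = 5; t=2
n=12: not odd, res = 5-12 = -7; t=14
n=10: not odd, res = (-7)-10 = -17; t=24
n=1: odd, res = (-17)*2+1 = -33; t=25
n=1: odd, res = (-33)*2+1 = -65; t=26
n=1: odd, res = (-65)*2+1 = -129; t=27
n=2: not odd, res = (-129)-2 = -131; t=29
n=6: not odd, res = (-131)-6 = -137; t=35
res-t = (-137)-35 = -172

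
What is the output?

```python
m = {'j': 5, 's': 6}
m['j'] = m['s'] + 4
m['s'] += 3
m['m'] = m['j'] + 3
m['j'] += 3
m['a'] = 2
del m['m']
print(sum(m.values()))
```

m['j'] = m['s']+4 = 10 → {'j': 10, 's': 6}
m['s'] = 6+3 = 9 → {'j': 10, 's': 9}
m['m'] = m['j']+3 = 13 → {'j': 10, 's': 9, 'm': 13}
m['j'] = 10+3 = 13 → {'j': 13, 's': 9, 'm': 13}
m['a'] = 2 → {'j': 13, 's': 9, 'm': 13, 'a': 2}
del 'm' → {'j': 13, 's': 9, 'a': 2}
sum of values = 24

24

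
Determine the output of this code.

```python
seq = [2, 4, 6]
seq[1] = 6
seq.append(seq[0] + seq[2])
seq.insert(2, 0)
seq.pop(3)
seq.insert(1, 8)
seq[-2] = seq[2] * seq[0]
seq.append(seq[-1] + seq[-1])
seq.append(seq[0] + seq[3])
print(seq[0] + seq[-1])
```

16

seq[1] = 6 → [2, 6, 6]
append seq[0]+seq[2] = 2+6 = 8 → [2, 6, 6, 8]
insert 0 at 2 → [2, 6, 0, 6, 8]
pop(3) removes 6 → [2, 6, 0, 8]
insert 8 at 1 → [2, 8, 6, 0, 8]
seq[-2] = seq[2]*seq[0] = 6*2 = 12 → [2, 8, 6, 12, 8]
append seq[-1]+seq[-1] = 8+8 = 16 → [2, 8, 6, 12, 8, 16]
append seq[0]+seq[3] = 2+12 = 14 → [2, 8, 6, 12, 8, 16, 14]
seq[0]+seq[-1] = 2+14 = 16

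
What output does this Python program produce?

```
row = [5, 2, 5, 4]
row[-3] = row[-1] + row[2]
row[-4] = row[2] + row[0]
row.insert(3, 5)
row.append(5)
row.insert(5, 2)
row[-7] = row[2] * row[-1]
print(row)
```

row[-3] = row[-1]+row[2] = 4+5 = 9 → [5, 9, 5, 4]
row[-4] = row[2]+row[0] = 5+5 = 10 → [10, 9, 5, 4]
insert 5 at 3 → [10, 9, 5, 5, 4]
append 5 → [10, 9, 5, 5, 4, 5]
insert 2 at 5 → [10, 9, 5, 5, 4, 2, 5]
row[-7] = row[2]*row[-1] = 5*5 = 25 → [25, 9, 5, 5, 4, 2, 5]

[25, 9, 5, 5, 4, 2, 5]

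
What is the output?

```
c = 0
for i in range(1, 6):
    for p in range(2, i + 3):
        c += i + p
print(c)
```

145

i=1,p=2: c = 0+3 = 3
i=1,p=3: c = 3+4 = 7
i=2,p=2: c = 7+4 = 11
i=2,p=3: c = 11+5 = 16
i=2,p=4: c = 16+6 = 22
i=3,p=2: c = 22+5 = 27
i=3,p=3: c = 27+6 = 33
i=3,p=4: c = 33+7 = 40
i=3,p=5: c = 40+8 = 48
i=4,p=2: c = 48+6 = 54
i=4,p=3: c = 54+7 = 61
i=4,p=4: c = 61+8 = 69
i=4,p=5: c = 69+9 = 78
i=4,p=6: c = 78+10 = 88
i=5,p=2: c = 88+7 = 95
i=5,p=3: c = 95+8 = 103
i=5,p=4: c = 103+9 = 112
i=5,p=5: c = 112+10 = 122
i=5,p=6: c = 122+11 = 133
i=5,p=7: c = 133+12 = 145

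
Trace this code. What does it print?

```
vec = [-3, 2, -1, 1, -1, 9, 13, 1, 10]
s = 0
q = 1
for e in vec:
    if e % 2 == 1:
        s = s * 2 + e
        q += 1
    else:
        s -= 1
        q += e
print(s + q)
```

-198

e=-3: odd, s = 0*2+(-3) = -3; q=2
e=2: not odd, s = (-3)-1 = -4; q=4
e=-1: odd, s = (-4)*2+(-1) = -9; q=5
e=1: odd, s = (-9)*2+1 = -17; q=6
e=-1: odd, s = (-17)*2+(-1) = -35; q=7
e=9: odd, s = (-35)*2+9 = -61; q=8
e=13: odd, s = (-61)*2+13 = -109; q=9
e=1: odd, s = (-109)*2+1 = -217; q=10
e=10: not odd, s = (-217)-1 = -218; q=20
s+q = (-218)+20 = -198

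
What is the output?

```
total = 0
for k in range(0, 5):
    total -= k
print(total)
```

-10

k=0: total = 0-0 = 0
k=1: total = 0-1 = -1
k=2: total = (-1)-2 = -3
k=3: total = (-3)-3 = -6
k=4: total = (-6)-4 = -10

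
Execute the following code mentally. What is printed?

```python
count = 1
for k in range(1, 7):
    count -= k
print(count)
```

k=1: count = 1-1 = 0
k=2: count = 0-2 = -2
k=3: count = (-2)-3 = -5
k=4: count = (-5)-4 = -9
k=5: count = (-9)-5 = -14
k=6: count = (-14)-6 = -20

-20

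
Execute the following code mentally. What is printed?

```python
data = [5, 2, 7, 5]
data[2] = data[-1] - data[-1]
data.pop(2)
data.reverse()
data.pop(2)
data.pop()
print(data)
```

data[2] = data[-1]-data[-1] = 5-5 = 0 → [5, 2, 0, 5]
pop(2) removes 0 → [5, 2, 5]
reverse → [5, 2, 5]
pop(2) removes 5 → [5, 2]
pop() removes 2 → [5]

[5]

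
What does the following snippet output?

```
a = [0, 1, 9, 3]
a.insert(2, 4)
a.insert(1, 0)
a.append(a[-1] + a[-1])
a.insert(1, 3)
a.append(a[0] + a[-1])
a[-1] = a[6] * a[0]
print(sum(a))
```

insert 4 at 2 → [0, 1, 4, 9, 3]
insert 0 at 1 → [0, 0, 1, 4, 9, 3]
append a[-1]+a[-1] = 3+3 = 6 → [0, 0, 1, 4, 9, 3, 6]
insert 3 at 1 → [0, 3, 0, 1, 4, 9, 3, 6]
append a[0]+a[-1] = 0+6 = 6 → [0, 3, 0, 1, 4, 9, 3, 6, 6]
a[-1] = a[6]*a[0] = 3*0 = 0 → [0, 3, 0, 1, 4, 9, 3, 6, 0]
sum = 26

26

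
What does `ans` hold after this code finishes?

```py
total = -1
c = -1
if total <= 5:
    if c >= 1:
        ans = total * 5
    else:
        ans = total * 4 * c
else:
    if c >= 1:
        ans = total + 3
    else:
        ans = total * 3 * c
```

4

total=-1, c=-1
total <= 5 is True; c >= 1 is False
→ ans = total * 4 * c = 4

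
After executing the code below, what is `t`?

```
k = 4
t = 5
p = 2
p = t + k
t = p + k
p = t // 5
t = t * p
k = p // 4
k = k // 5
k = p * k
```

p = 5+4 = 9
t = 9+4 = 13
p = 13//5 = 2
t = 13*2 = 26
k = 2//4 = 0
k = 0//5 = 0
k = 2*0 = 0

26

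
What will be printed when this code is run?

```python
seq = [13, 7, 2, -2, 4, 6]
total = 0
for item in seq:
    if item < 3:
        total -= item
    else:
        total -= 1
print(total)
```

-4

item=13: not <3, total = 0-1 = -1
item=7: not <3, total = (-1)-1 = -2
item=2: <3, total = (-2)-2 = -4
item=-2: <3, total = (-4)-(-2) = -2
item=4: not <3, total = (-2)-1 = -3
item=6: not <3, total = (-3)-1 = -4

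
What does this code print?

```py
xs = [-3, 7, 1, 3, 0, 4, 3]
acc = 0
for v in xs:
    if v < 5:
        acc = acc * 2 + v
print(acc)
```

-45

v=-3: <5, acc = 0*2+(-3) = -3
v=7: not <5
v=1: <5, acc = (-3)*2+1 = -5
v=3: <5, acc = (-5)*2+3 = -7
v=0: <5, acc = (-7)*2+0 = -14
v=4: <5, acc = (-14)*2+4 = -24
v=3: <5, acc = (-24)*2+3 = -45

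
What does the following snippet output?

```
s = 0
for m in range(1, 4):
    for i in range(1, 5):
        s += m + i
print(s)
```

54

m=1,i=1: s = 0+2 = 2
m=1,i=2: s = 2+3 = 5
m=1,i=3: s = 5+4 = 9
m=1,i=4: s = 9+5 = 14
m=2,i=1: s = 14+3 = 17
m=2,i=2: s = 17+4 = 21
m=2,i=3: s = 21+5 = 26
m=2,i=4: s = 26+6 = 32
m=3,i=1: s = 32+4 = 36
m=3,i=2: s = 36+5 = 41
m=3,i=3: s = 41+6 = 47
m=3,i=4: s = 47+7 = 54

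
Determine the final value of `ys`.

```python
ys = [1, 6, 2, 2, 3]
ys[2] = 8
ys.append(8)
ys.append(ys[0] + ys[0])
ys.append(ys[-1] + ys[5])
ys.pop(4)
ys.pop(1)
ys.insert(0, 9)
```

[9, 1, 8, 2, 8, 2, 10]

ys[2] = 8 → [1, 6, 8, 2, 3]
append 8 → [1, 6, 8, 2, 3, 8]
append ys[0]+ys[0] = 1+1 = 2 → [1, 6, 8, 2, 3, 8, 2]
append ys[-1]+ys[5] = 2+8 = 10 → [1, 6, 8, 2, 3, 8, 2, 10]
pop(4) removes 3 → [1, 6, 8, 2, 8, 2, 10]
pop(1) removes 6 → [1, 8, 2, 8, 2, 10]
insert 9 at 0 → [9, 1, 8, 2, 8, 2, 10]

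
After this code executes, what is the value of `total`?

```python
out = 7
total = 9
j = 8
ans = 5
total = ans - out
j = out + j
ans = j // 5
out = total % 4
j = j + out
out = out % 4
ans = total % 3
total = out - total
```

4

total = 5-7 = -2
j = 7+8 = 15
ans = 15//5 = 3
out = (-2)%4 = 2
j = 15+2 = 17
out = 2%4 = 2
ans = (-2)%3 = 1
total = 2-(-2) = 4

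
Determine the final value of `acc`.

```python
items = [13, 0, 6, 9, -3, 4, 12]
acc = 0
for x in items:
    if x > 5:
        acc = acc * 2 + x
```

x=13: >5, acc = 0*2+13 = 13
x=0: not >5
x=6: >5, acc = 13*2+6 = 32
x=9: >5, acc = 32*2+9 = 73
x=-3: not >5
x=4: not >5
x=12: >5, acc = 73*2+12 = 158

158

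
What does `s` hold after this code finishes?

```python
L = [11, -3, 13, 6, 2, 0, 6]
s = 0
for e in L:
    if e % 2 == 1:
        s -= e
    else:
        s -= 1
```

e=11: odd, s = 0-11 = -11
e=-3: odd, s = (-11)-(-3) = -8
e=13: odd, s = (-8)-13 = -21
e=6: not odd, s = (-21)-1 = -22
e=2: not odd, s = (-22)-1 = -23
e=0: not odd, s = (-23)-1 = -24
e=6: not odd, s = (-24)-1 = -25

-25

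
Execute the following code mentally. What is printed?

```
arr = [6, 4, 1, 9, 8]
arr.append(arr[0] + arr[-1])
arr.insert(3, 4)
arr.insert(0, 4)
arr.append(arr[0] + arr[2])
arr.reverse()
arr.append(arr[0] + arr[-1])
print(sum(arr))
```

append arr[0]+arr[-1] = 6+8 = 14 → [6, 4, 1, 9, 8, 14]
insert 4 at 3 → [6, 4, 1, 4, 9, 8, 14]
insert 4 at 0 → [4, 6, 4, 1, 4, 9, 8, 14]
append arr[0]+arr[2] = 4+4 = 8 → [4, 6, 4, 1, 4, 9, 8, 14, 8]
reverse → [8, 14, 8, 9, 4, 1, 4, 6, 4]
append arr[0]+arr[-1] = 8+4 = 12 → [8, 14, 8, 9, 4, 1, 4, 6, 4, 12]
sum = 70

70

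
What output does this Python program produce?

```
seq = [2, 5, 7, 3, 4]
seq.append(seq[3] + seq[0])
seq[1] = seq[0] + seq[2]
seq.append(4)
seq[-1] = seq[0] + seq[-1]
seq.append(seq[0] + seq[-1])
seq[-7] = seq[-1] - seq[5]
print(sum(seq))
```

38

append seq[3]+seq[0] = 3+2 = 5 → [2, 5, 7, 3, 4, 5]
seq[1] = seq[0]+seq[2] = 2+7 = 9 → [2, 9, 7, 3, 4, 5]
append 4 → [2, 9, 7, 3, 4, 5, 4]
seq[-1] = seq[0]+seq[-1] = 2+4 = 6 → [2, 9, 7, 3, 4, 5, 6]
append seq[0]+seq[-1] = 2+6 = 8 → [2, 9, 7, 3, 4, 5, 6, 8]
seq[-7] = seq[-1]-seq[5] = 8-5 = 3 → [2, 3, 7, 3, 4, 5, 6, 8]
sum = 38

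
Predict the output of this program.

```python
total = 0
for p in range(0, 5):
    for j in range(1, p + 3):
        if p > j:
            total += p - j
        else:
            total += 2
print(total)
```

38

p=0,j=1: not 0>1, total = 0+2 = 2
p=0,j=2: not 0>2, total = 2+2 = 4
p=1,j=1: not 1>1, total = 4+2 = 6
p=1,j=2: not 1>2, total = 6+2 = 8
p=1,j=3: not 1>3, total = 8+2 = 10
p=2,j=1: 2>1, total = 10+1 = 11
p=2,j=2: not 2>2, total = 11+2 = 13
p=2,j=3: not 2>3, total = 13+2 = 15
p=2,j=4: not 2>4, total = 15+2 = 17
p=3,j=1: 3>1, total = 17+2 = 19
p=3,j=2: 3>2, total = 19+1 = 20
p=3,j=3: not 3>3, total = 20+2 = 22
p=3,j=4: not 3>4, total = 22+2 = 24
p=3,j=5: not 3>5, total = 24+2 = 26
p=4,j=1: 4>1, total = 26+3 = 29
p=4,j=2: 4>2, total = 29+2 = 31
p=4,j=3: 4>3, total = 31+1 = 32
p=4,j=4: not 4>4, total = 32+2 = 34
p=4,j=5: not 4>5, total = 34+2 = 36
p=4,j=6: not 4>6, total = 36+2 = 38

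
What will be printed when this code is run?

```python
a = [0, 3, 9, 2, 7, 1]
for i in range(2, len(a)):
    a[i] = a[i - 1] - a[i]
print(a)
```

i=2: a[2] = 3-9 = -6 → [0, 3, -6, 2, 7, 1]
i=3: a[3] = (-6)-2 = -8 → [0, 3, -6, -8, 7, 1]
i=4: a[4] = (-8)-7 = -15 → [0, 3, -6, -8, -15, 1]
i=5: a[5] = (-15)-1 = -16 → [0, 3, -6, -8, -15, -16]

[0, 3, -6, -8, -15, -16]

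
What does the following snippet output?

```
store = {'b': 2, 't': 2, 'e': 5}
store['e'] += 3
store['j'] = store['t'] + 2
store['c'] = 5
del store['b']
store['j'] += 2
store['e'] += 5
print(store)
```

{'t': 2, 'e': 13, 'j': 6, 'c': 5}

store['e'] = 5+3 = 8 → {'b': 2, 't': 2, 'e': 8}
store['j'] = store['t']+2 = 4 → {'b': 2, 't': 2, 'e': 8, 'j': 4}
store['c'] = 5 → {'b': 2, 't': 2, 'e': 8, 'j': 4, 'c': 5}
del 'b' → {'t': 2, 'e': 8, 'j': 4, 'c': 5}
store['j'] = 4+2 = 6 → {'t': 2, 'e': 8, 'j': 6, 'c': 5}
store['e'] = 8+5 = 13 → {'t': 2, 'e': 13, 'j': 6, 'c': 5}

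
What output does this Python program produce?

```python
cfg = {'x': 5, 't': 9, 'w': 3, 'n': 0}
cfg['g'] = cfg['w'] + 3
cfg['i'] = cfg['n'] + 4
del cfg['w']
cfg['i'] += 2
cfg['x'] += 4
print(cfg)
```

{'x': 9, 't': 9, 'n': 0, 'g': 6, 'i': 6}

cfg['g'] = cfg['w']+3 = 6 → {'x': 5, 't': 9, 'w': 3, 'n': 0, 'g': 6}
cfg['i'] = cfg['n']+4 = 4 → {'x': 5, 't': 9, 'w': 3, 'n': 0, 'g': 6, 'i': 4}
del 'w' → {'x': 5, 't': 9, 'n': 0, 'g': 6, 'i': 4}
cfg['i'] = 4+2 = 6 → {'x': 5, 't': 9, 'n': 0, 'g': 6, 'i': 6}
cfg['x'] = 5+4 = 9 → {'x': 9, 't': 9, 'n': 0, 'g': 6, 'i': 6}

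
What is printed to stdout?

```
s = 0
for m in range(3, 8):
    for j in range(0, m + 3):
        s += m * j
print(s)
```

m=3,j=0: s = 0+0 = 0
m=3,j=1: s = 0+3 = 3
m=3,j=2: s = 3+6 = 9
m=3,j=3: s = 9+9 = 18
m=3,j=4: s = 18+12 = 30
m=3,j=5: s = 30+15 = 45
m=4,j=0: s = 45+0 = 45
m=4,j=1: s = 45+4 = 49
m=4,j=2: s = 49+8 = 57
m=4,j=3: s = 57+12 = 69
m=4,j=4: s = 69+16 = 85
m=4,j=5: s = 85+20 = 105
m=4,j=6: s = 105+24 = 129
m=5,j=0: s = 129+0 = 129
m=5,j=1: s = 129+5 = 134
m=5,j=2: s = 134+10 = 144
m=5,j=3: s = 144+15 = 159
m=5,j=4: s = 159+20 = 179
m=5,j=5: s = 179+25 = 204
m=5,j=6: s = 204+30 = 234
m=5,j=7: s = 234+35 = 269
m=6,j=0: s = 269+0 = 269
m=6,j=1: s = 269+6 = 275
m=6,j=2: s = 275+12 = 287
m=6,j=3: s = 287+18 = 305
m=6,j=4: s = 305+24 = 329
m=6,j=5: s = 329+30 = 359
m=6,j=6: s = 359+36 = 395
m=6,j=7: s = 395+42 = 437
m=6,j=8: s = 437+48 = 485
m=7,j=0: s = 485+0 = 485
m=7,j=1: s = 485+7 = 492
m=7,j=2: s = 492+14 = 506
m=7,j=3: s = 506+21 = 527
m=7,j=4: s = 527+28 = 555
m=7,j=5: s = 555+35 = 590
m=7,j=6: s = 590+42 = 632
m=7,j=7: s = 632+49 = 681
m=7,j=8: s = 681+56 = 737
m=7,j=9: s = 737+63 = 800

800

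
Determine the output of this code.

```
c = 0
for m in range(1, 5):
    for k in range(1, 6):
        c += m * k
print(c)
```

150

m=1,k=1: c = 0+1 = 1
m=1,k=2: c = 1+2 = 3
m=1,k=3: c = 3+3 = 6
m=1,k=4: c = 6+4 = 10
m=1,k=5: c = 10+5 = 15
m=2,k=1: c = 15+2 = 17
m=2,k=2: c = 17+4 = 21
m=2,k=3: c = 21+6 = 27
m=2,k=4: c = 27+8 = 35
m=2,k=5: c = 35+10 = 45
m=3,k=1: c = 45+3 = 48
m=3,k=2: c = 48+6 = 54
m=3,k=3: c = 54+9 = 63
m=3,k=4: c = 63+12 = 75
m=3,k=5: c = 75+15 = 90
m=4,k=1: c = 90+4 = 94
m=4,k=2: c = 94+8 = 102
m=4,k=3: c = 102+12 = 114
m=4,k=4: c = 114+16 = 130
m=4,k=5: c = 130+20 = 150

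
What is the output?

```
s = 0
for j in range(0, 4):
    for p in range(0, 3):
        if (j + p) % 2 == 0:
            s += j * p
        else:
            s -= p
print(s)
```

j=0,p=0: even sum, s = 0+0 = 0
j=0,p=1: odd sum, s = 0-1 = -1
j=0,p=2: even sum, s = (-1)+0 = -1
j=1,p=0: odd sum, s = (-1)-0 = -1
j=1,p=1: even sum, s = (-1)+1 = 0
j=1,p=2: odd sum, s = 0-2 = -2
j=2,p=0: even sum, s = (-2)+0 = -2
j=2,p=1: odd sum, s = (-2)-1 = -3
j=2,p=2: even sum, s = (-3)+4 = 1
j=3,p=0: odd sum, s = 1-0 = 1
j=3,p=1: even sum, s = 1+3 = 4
j=3,p=2: odd sum, s = 4-2 = 2

2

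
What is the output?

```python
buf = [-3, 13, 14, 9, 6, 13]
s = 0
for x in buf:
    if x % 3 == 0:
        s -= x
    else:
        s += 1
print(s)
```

-9

x=-3: %3==0, s = 0-(-3) = 3
x=13: not %3==0, s = 3+1 = 4
x=14: not %3==0, s = 4+1 = 5
x=9: %3==0, s = 5-9 = -4
x=6: %3==0, s = (-4)-6 = -10
x=13: not %3==0, s = (-10)+1 = -9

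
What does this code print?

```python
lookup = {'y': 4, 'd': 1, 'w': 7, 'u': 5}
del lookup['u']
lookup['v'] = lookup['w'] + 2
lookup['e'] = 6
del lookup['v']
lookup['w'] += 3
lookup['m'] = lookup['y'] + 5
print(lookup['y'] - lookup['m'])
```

del 'u' → {'y': 4, 'd': 1, 'w': 7}
lookup['v'] = lookup['w']+2 = 9 → {'y': 4, 'd': 1, 'w': 7, 'v': 9}
lookup['e'] = 6 → {'y': 4, 'd': 1, 'w': 7, 'v': 9, 'e': 6}
del 'v' → {'y': 4, 'd': 1, 'w': 7, 'e': 6}
lookup['w'] = 7+3 = 10 → {'y': 4, 'd': 1, 'w': 10, 'e': 6}
lookup['m'] = lookup['y']+5 = 9 → {'y': 4, 'd': 1, 'w': 10, 'e': 6, 'm': 9}
lookup['y']-lookup['m'] = 4-9 = -5

-5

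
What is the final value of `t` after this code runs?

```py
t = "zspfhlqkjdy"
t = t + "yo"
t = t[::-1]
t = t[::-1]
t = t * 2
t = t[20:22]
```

+ 'yo' → 'zspfhlqkjdyyo'
reverse → 'oyydjkqlhfpsz'
reverse → 'zspfhlqkjdyyo'
repeat ×2 → 'zspfhlqkjdyyozspfhlqkjdyyo'
slice [20:22] → 'kj'

'kj'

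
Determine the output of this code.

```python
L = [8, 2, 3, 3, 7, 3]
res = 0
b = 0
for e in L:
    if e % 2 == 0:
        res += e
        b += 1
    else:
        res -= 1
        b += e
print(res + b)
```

e=8: even, res = 0+8 = 8; b=1
e=2: even, res = 8+2 = 10; b=2
e=3: not even, res = 10-1 = 9; b=5
e=3: not even, res = 9-1 = 8; b=8
e=7: not even, res = 8-1 = 7; b=15
e=3: not even, res = 7-1 = 6; b=18
res+b = 6+18 = 24

24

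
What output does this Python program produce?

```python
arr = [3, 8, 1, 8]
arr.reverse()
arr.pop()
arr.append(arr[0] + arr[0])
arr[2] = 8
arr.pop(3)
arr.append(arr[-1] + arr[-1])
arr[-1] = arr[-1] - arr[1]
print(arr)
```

reverse → [8, 1, 8, 3]
pop() removes 3 → [8, 1, 8]
append arr[0]+arr[0] = 8+8 = 16 → [8, 1, 8, 16]
arr[2] = 8 → [8, 1, 8, 16]
pop(3) removes 16 → [8, 1, 8]
append arr[-1]+arr[-1] = 8+8 = 16 → [8, 1, 8, 16]
arr[-1] = arr[-1]-arr[1] = 16-1 = 15 → [8, 1, 8, 15]

[8, 1, 8, 15]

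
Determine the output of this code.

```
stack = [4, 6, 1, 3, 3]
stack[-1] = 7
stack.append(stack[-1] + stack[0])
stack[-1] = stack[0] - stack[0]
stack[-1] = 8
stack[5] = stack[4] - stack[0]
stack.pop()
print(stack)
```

stack[-1] = 7 → [4, 6, 1, 3, 7]
append stack[-1]+stack[0] = 7+4 = 11 → [4, 6, 1, 3, 7, 11]
stack[-1] = stack[0]-stack[0] = 4-4 = 0 → [4, 6, 1, 3, 7, 0]
stack[-1] = 8 → [4, 6, 1, 3, 7, 8]
stack[5] = stack[4]-stack[0] = 7-4 = 3 → [4, 6, 1, 3, 7, 3]
pop() removes 3 → [4, 6, 1, 3, 7]

[4, 6, 1, 3, 7]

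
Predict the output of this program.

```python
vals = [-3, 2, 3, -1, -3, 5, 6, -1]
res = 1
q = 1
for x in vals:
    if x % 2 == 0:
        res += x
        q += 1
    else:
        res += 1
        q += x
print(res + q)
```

18

x=-3: not even, res = 1+1 = 2; q=-2
x=2: even, res = 2+2 = 4; q=-1
x=3: not even, res = 4+1 = 5; q=2
x=-1: not even, res = 5+1 = 6; q=1
x=-3: not even, res = 6+1 = 7; q=-2
x=5: not even, res = 7+1 = 8; q=3
x=6: even, res = 8+6 = 14; q=4
x=-1: not even, res = 14+1 = 15; q=3
res+q = 15+3 = 18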